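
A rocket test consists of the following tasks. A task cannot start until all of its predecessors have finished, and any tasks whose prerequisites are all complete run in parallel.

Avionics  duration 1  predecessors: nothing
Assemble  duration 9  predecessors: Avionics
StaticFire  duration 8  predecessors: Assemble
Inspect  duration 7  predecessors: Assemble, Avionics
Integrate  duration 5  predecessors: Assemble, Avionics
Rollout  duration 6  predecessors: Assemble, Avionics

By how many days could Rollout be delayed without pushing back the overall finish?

2

The longest chain is Avionics→Assemble→StaticFire = 1+9+8 = 18; overall finish 18 days.
Rollout finishes as early as 16 and must finish by 18.
Slack of Rollout = 12 − 10 = 2 days.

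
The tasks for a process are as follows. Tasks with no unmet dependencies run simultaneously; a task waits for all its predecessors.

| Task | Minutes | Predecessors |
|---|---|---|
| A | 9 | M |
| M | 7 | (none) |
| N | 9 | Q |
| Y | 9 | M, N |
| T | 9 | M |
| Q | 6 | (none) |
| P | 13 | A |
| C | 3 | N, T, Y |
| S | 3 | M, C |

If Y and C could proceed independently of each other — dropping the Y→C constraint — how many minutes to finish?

29

Original critical path: Q→N→Y→C→S = 6+9+9+3+3 = 30 ⇒ 30 minutes.
Without Y→C, C's earliest start moves from 24 to 16.
The longest chain is now M→A→P = 7+9+13 = 29, so the project takes 29 minutes.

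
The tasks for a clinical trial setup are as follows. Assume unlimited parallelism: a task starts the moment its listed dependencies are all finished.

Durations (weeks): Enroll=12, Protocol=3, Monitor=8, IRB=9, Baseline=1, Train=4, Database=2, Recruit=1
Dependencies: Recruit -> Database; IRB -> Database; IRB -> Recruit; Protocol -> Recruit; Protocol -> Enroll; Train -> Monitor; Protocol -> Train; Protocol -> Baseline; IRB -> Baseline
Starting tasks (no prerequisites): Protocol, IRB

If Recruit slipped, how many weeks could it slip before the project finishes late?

3

Protocol→Train→Monitor = 3+4+8 = 15 sets the makespan at 15 weeks.
Longest path through Recruit: 12 weeks (earliest finish 10, latest finish 13).
Float = 15 − 12 = 3.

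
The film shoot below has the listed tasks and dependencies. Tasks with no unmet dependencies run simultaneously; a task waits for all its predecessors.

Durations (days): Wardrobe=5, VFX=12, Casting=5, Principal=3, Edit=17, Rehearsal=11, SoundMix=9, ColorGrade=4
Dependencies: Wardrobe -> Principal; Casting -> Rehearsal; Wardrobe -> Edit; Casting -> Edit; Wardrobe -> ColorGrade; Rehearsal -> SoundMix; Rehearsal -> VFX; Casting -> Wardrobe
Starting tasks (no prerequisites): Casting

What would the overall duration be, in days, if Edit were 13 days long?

28

Baseline: Casting→Rehearsal→VFX = 5+11+12 = 28 → 28 days.
Edit is off the critical path — its longest chain is 27 days, giving 1 of slack.
No other chain overtakes it, so the finish is 28 days.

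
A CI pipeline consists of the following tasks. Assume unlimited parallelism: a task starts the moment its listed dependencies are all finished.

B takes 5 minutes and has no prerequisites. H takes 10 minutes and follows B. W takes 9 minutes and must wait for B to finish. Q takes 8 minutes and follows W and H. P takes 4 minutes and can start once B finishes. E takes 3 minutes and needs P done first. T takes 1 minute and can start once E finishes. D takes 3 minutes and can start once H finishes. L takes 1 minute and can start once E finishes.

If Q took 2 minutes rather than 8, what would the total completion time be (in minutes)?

Critical path before the change: B→H→Q = 5+10+8 = 23 giving 23 minutes.
Q is on the critical path; changing it to 2 makes that path 17 minutes.
The binding chain switches to B→H→D = 5+10+3 = 18; finish 18 minutes.

18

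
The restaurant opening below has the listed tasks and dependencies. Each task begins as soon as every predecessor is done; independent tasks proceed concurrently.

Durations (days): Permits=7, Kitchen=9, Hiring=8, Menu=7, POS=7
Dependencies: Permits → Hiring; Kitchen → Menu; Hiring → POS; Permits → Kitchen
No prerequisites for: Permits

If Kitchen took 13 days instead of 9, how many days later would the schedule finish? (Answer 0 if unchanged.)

4

As given, the longest chain is Permits→Kitchen→Menu = 7+9+7 = 23, so the finish is 23 days.
Kitchen lies on that path, so at 13 days the path becomes 27 days.
That remains the longest chain; total 27 days.
Change in finish: 27 − 23 = +4 days.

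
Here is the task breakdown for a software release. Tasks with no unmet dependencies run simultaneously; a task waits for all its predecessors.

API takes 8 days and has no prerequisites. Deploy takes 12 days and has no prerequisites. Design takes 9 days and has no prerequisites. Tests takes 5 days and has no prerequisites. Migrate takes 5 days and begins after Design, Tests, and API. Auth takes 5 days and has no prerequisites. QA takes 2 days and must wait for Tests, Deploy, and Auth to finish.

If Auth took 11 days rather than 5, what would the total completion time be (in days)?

Actual critical path: Design→Migrate = 9+5 = 14 ⇒ 14 days.
Auth is off the critical path — its longest chain is 7 days, giving 7 of slack.
That remains the longest chain; total 14 days.

14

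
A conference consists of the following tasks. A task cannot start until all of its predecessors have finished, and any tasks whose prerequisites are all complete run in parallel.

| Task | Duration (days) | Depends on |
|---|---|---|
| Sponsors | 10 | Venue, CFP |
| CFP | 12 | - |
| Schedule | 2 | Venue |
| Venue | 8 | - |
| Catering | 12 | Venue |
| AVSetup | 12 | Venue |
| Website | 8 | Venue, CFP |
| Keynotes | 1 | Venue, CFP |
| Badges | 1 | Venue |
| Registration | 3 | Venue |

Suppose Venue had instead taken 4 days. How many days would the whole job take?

Actual critical path: CFP→Sponsors = 12+10 = 22 ⇒ 22 days.
Venue is off the critical path — its longest chain is 20 days, giving 2 of slack.
That remains the longest chain; total 22 days.

22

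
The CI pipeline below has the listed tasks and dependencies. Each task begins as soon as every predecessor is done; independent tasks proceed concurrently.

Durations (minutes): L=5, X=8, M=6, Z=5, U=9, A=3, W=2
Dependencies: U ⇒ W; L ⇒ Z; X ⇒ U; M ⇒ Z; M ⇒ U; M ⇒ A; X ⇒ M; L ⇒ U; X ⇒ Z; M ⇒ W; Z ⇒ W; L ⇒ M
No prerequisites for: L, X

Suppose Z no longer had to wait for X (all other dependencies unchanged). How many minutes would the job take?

Before: longest chain X→M→U→W = 8+6+9+2 = 25, finish 25.
Dropping X→Z doesn't change Z's earliest start (14); another predecessor still binds.
The longest chain is now X→M→U→W = 8+6+9+2 = 25, so the job takes 25 minutes.

25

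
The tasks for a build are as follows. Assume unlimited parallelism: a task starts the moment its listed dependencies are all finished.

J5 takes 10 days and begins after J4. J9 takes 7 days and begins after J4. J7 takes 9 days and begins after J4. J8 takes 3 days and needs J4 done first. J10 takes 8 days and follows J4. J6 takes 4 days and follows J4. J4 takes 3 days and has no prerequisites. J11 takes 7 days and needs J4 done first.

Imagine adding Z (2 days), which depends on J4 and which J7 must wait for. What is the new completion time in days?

14

Originally the plan takes 13 days.
With Z inserted, J7 now waits for max(J4, Z).
New critical path: J4→Z→J7 = 3+2+9 = 14 ⇒ 14 days.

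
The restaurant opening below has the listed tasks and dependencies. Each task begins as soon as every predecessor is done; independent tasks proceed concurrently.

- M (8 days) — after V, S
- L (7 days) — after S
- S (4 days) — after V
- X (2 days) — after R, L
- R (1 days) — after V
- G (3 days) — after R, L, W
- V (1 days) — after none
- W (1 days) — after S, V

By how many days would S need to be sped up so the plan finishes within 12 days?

3

Current finish: 15 days; target: 12.
S is on every critical path, so each day cut from S cuts the finish by one (this holds down to a finish of 12).
Need 15 − 12 = 3 days off S → S becomes 1 day, finish becomes 12.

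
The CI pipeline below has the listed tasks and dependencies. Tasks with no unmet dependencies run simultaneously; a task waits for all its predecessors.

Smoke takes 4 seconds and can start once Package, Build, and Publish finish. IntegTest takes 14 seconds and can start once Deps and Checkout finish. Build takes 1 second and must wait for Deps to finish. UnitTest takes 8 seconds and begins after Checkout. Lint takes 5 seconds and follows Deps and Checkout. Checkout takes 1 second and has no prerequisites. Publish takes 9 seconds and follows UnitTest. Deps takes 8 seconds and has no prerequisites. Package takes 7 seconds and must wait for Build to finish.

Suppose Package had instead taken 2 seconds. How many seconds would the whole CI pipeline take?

Baseline: Checkout→UnitTest→Publish→Smoke = 1+8+9+4 = 22 → 22 seconds.
Package has 2 seconds of float (longest path through it is 20).
No other chain overtakes it, so the finish is 22 seconds.

22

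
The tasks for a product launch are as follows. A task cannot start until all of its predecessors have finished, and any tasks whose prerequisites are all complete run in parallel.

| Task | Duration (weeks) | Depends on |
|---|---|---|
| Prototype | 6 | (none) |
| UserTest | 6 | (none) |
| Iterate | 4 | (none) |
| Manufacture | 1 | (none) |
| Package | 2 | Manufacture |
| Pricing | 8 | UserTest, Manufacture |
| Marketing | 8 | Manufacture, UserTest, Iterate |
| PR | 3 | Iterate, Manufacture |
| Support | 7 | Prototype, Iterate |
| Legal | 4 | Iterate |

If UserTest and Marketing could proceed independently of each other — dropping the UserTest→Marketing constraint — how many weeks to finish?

Before: longest chain UserTest→Pricing = 6+8 = 14, finish 14.
Without UserTest→Marketing, Marketing's earliest start moves from 6 to 4.
The longest chain is now UserTest→Pricing = 6+8 = 14, so the job takes 14 weeks.

14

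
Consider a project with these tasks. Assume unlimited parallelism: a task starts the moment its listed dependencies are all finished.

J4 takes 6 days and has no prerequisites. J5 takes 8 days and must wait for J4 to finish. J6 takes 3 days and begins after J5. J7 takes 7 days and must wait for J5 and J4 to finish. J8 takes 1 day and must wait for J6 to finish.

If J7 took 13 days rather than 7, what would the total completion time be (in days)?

The binding path is J4→J5→J7 = 6+8+7 = 21; finish at 21 days.
J7 is on the critical path; changing it to 13 makes that path 27 days.
No other chain overtakes it, so the finish is 27 days.

27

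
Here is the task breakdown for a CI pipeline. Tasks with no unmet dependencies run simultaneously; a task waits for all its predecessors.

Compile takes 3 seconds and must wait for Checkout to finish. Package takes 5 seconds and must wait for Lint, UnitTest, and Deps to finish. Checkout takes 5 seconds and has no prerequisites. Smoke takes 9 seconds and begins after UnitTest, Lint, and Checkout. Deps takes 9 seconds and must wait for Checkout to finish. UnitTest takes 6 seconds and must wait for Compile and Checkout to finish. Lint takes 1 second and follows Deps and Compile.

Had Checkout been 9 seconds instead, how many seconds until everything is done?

28

Actual critical path: Checkout→Deps→Lint→Smoke = 5+9+1+9 = 24 ⇒ 24 seconds.
Checkout lies on that path, so at 9 seconds the path becomes 28 seconds.
No other chain overtakes it, so the finish is 28 seconds.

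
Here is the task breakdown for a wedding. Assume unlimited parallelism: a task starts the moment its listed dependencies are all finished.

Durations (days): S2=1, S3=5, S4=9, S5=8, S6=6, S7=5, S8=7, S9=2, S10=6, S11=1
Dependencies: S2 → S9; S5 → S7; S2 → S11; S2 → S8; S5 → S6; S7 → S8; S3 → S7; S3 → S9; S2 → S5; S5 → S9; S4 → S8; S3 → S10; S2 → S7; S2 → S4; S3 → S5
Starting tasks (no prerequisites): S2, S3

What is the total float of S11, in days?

The longest chain is S3→S5→S7→S8 = 5+8+5+7 = 25; overall finish 25 days.
S11 finishes as early as 2 and must finish by 25.
So S11 can slip 25 − 2 = 23 days.

23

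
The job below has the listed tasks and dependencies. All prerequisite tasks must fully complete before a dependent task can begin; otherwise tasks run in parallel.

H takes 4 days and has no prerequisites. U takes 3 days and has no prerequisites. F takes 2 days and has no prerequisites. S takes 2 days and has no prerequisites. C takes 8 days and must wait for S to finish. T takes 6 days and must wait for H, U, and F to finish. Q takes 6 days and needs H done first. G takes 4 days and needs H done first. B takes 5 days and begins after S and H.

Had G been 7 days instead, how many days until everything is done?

11

Critical path before the change: H→T = 4+6 = 10 giving 10 days.
G has 2 days of float (longest path through it is 8).
New critical path: H→G = 4+7 = 11 ⇒ 11 days.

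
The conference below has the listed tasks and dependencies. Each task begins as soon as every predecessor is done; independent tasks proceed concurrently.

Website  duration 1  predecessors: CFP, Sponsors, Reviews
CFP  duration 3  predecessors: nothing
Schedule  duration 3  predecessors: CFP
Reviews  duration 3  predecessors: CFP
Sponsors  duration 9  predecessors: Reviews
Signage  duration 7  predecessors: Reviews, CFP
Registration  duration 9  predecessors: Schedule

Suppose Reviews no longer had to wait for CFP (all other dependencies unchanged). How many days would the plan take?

Before: longest chain CFP→Reviews→Sponsors→Website = 3+3+9+1 = 16, finish 16.
Without CFP→Reviews, Reviews's earliest start moves from 3 to 0.
The longest chain is now CFP→Schedule→Registration = 3+3+9 = 15, so the plan takes 15 days.

15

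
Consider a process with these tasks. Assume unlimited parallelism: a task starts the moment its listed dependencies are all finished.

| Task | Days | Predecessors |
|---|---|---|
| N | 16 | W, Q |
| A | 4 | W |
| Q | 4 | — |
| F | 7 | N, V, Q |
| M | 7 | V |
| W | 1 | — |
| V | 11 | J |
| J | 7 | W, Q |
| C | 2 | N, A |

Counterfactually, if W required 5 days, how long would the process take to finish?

Actual critical path: Q→J→V→M = 4+7+11+7 = 29 ⇒ 29 days.
W has 3 days of float (longest path through it is 26).
New critical path: W→J→V→M = 5+7+11+7 = 30 ⇒ 30 days.

30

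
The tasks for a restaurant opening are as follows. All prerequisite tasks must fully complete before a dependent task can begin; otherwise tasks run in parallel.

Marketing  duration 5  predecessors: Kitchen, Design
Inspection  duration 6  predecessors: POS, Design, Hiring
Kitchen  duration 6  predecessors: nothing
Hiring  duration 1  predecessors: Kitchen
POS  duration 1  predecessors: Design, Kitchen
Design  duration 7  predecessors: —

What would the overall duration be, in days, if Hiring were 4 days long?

16

Actual critical path: Design→POS→Inspection = 7+1+6 = 14 ⇒ 14 days.
Hiring has 1 day of float (longest path through it is 13).
Now Kitchen→Hiring→Inspection = 6+4+6 = 16 is longest, so the finish becomes 16 days.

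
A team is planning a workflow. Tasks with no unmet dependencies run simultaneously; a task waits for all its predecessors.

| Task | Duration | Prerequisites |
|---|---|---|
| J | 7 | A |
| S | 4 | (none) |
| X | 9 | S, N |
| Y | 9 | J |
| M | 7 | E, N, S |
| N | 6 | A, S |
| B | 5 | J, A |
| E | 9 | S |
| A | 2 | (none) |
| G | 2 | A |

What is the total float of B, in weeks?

6

The longest chain is S→E→M = 4+9+7 = 20; overall finish 20 weeks.
The longest chain containing B totals 14 weeks.
Slack of B = 15 − 9 = 6 weeks.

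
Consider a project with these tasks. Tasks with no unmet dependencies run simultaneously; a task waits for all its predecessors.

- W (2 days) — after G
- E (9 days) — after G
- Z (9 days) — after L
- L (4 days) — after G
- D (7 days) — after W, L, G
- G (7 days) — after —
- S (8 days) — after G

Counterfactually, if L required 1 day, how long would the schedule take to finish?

Actual critical path: G→L→Z = 7+4+9 = 20 ⇒ 20 days.
Since L is critical, the -3 change carries straight to that chain (now 17 days).
That remains the longest chain; total 17 days.

17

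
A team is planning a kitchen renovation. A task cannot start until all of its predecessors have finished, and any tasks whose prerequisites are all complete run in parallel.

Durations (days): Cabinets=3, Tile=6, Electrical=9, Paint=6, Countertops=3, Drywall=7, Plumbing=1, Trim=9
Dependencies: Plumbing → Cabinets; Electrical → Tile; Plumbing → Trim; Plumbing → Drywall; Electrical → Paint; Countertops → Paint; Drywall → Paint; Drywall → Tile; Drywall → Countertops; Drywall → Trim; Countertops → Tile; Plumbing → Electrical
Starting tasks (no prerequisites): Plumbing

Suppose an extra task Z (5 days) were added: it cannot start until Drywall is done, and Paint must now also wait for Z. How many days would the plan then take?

Originally the plan takes 17 days.
With Z inserted, Paint now waits for max(Drywall, Electrical, Countertops, Z).
New critical path: Plumbing→Drywall→Z→Paint = 1+7+5+6 = 19 ⇒ 19 days.

19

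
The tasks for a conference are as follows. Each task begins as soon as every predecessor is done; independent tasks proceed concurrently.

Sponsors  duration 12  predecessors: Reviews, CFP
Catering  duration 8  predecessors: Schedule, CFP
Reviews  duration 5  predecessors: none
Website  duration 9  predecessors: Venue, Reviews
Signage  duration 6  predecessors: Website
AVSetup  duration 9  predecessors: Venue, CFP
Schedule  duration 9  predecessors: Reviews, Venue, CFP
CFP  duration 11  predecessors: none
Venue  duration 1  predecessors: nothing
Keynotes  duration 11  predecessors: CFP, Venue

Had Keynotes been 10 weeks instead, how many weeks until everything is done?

Actual critical path: CFP→Schedule→Catering = 11+9+8 = 28 ⇒ 28 weeks.
Keynotes is off the critical path — its longest chain is 22 weeks, giving 6 of slack.
No other chain overtakes it, so the finish is 28 weeks.

28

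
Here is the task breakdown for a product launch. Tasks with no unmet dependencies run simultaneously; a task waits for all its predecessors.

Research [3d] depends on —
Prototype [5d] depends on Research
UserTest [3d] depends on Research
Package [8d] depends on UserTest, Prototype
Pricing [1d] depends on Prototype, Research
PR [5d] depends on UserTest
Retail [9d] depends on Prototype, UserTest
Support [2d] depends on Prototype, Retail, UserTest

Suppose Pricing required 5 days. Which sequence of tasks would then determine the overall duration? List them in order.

Research, Prototype, Retail, Support

As given, the longest chain is Research→Prototype→Retail→Support = 3+5+9+2 = 19, so the finish is 19 days.
The longest path through Pricing is only 9 days, so Pricing has float 10.
No other chain overtakes it, so the finish is 19 days.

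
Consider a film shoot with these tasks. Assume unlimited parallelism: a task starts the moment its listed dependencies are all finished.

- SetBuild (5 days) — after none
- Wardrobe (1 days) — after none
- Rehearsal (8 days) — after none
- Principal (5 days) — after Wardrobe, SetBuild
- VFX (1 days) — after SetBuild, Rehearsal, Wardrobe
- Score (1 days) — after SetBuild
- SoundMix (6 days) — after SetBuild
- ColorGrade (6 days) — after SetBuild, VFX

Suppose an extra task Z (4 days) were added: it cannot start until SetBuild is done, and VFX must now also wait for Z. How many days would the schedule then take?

Originally the schedule takes 15 days.
With Z inserted, VFX now waits for max(SetBuild, Rehearsal, Wardrobe, Z).
New critical path: SetBuild→Z→VFX→ColorGrade = 5+4+1+6 = 16 ⇒ 16 days.

16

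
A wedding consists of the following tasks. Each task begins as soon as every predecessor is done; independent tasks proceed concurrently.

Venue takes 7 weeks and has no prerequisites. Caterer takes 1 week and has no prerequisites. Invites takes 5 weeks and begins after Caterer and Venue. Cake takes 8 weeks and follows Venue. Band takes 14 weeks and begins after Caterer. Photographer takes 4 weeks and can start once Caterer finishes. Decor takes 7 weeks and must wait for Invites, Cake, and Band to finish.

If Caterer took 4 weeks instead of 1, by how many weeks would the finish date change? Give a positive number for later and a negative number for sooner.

Critical path before the change: Caterer→Band→Decor = 1+14+7 = 22 giving 22 weeks.
Caterer is on the critical path; changing it to 4 makes that path 25 weeks.
No other chain overtakes it, so the finish is 25 weeks.
Change in finish: 25 − 22 = +3 weeks.

3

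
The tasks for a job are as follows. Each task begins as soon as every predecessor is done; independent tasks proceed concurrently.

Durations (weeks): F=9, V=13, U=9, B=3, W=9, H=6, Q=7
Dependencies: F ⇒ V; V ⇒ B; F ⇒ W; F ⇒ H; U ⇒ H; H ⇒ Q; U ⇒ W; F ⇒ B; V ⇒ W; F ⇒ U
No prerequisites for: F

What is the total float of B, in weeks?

6

Critical path: F→V→W = 9+13+9 = 31, so the finish is 31 weeks.
B finishes as early as 25 and must finish by 31.
Float = 31 − 25 = 6.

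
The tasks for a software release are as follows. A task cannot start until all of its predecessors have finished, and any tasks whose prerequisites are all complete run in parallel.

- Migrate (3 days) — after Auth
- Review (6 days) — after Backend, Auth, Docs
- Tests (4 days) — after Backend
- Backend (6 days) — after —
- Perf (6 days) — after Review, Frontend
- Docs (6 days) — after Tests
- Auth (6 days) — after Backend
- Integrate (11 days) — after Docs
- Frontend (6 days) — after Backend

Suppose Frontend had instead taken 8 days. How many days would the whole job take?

28

As given, the longest chain is Backend→Tests→Docs→Review→Perf = 6+4+6+6+6 = 28, so the finish is 28 days.
Frontend is off the critical path — its longest chain is 18 days, giving 10 of slack.
That remains the longest chain; total 28 days.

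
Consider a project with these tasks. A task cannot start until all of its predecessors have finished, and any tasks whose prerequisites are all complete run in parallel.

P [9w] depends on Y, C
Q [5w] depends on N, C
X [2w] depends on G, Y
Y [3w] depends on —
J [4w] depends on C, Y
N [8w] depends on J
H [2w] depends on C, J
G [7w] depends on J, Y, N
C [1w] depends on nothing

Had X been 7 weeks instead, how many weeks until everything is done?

29

Critical path before the change: Y→J→N→G→X = 3+4+8+7+2 = 24 giving 24 weeks.
X lies on that path, so at 7 weeks the path becomes 29 weeks.
The critical path is still Y→J→N→G→X; finish is now 29 weeks.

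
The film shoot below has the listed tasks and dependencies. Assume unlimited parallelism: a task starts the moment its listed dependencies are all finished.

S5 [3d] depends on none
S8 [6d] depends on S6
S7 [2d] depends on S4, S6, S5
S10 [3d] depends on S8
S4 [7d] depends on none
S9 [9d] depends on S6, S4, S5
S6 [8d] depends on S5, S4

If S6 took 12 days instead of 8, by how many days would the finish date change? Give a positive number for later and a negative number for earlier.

Baseline: S4→S6→S8→S10 = 7+8+6+3 = 24 → 24 days.
Since S6 is critical, the +4 change carries straight to that chain (now 28 days).
That remains the longest chain; total 28 days.
Change in finish: 28 − 24 = +4 days.

4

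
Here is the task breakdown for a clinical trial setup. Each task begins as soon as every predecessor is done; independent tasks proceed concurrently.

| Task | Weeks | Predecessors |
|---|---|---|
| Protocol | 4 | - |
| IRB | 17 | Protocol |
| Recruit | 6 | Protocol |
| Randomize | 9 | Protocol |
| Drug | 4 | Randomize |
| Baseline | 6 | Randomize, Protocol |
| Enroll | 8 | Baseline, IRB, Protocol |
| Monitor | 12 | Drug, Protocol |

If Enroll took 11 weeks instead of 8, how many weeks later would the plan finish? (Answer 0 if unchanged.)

Critical path before the change: Protocol→IRB→Enroll = 4+17+8 = 29 giving 29 weeks.
Since Enroll is critical, the +3 change carries straight to that chain (now 32 weeks).
That remains the longest chain; total 32 weeks.
Change in finish: 32 − 29 = +3 weeks.

3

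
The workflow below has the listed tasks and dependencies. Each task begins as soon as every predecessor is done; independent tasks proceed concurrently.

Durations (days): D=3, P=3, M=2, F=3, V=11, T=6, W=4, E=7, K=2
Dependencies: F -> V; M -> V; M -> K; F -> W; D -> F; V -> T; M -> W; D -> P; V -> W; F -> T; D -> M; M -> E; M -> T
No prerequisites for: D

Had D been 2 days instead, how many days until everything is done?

22

The binding path is D→F→V→T = 3+3+11+6 = 23; finish at 23 days.
D is on the critical path; changing it to 2 makes that path 22 days.
That remains the longest chain; total 22 days.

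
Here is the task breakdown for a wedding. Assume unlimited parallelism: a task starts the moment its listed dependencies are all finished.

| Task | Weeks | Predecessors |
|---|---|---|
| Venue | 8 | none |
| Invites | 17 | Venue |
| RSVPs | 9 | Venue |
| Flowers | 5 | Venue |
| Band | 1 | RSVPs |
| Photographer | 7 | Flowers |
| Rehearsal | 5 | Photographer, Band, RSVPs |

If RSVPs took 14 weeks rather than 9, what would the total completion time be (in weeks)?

As given, the longest chain is Venue→Invites = 8+17 = 25, so the finish is 25 weeks.
RSVPs is off the critical path — its longest chain is 23 weeks, giving 2 of slack.
The binding chain switches to Venue→RSVPs→Band→Rehearsal = 8+14+1+5 = 28; finish 28 weeks.

28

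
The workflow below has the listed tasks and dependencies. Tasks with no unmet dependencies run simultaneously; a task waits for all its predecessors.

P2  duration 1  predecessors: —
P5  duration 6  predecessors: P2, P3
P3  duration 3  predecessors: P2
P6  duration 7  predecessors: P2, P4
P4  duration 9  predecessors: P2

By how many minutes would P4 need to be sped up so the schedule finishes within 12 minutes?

Current finish: 17 minutes; target: 12.
P4 is on every critical path, so each minute cut from P4 cuts the finish by one (this holds down to a finish of 10).
Need 17 − 12 = 5 minutes off P4 → P4 becomes 4 minutes, finish becomes 12.

5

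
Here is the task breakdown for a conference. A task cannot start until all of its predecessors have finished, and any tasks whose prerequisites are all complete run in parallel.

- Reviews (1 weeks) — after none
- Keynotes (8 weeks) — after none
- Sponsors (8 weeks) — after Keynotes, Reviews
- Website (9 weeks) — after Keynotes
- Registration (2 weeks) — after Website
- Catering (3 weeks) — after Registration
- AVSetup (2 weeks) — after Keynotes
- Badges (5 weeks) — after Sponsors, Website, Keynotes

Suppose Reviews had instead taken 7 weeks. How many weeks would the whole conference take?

As given, the longest chain is Keynotes→Website→Registration→Catering = 8+9+2+3 = 22, so the finish is 22 weeks.
The longest path through Reviews is only 14 weeks, so Reviews has float 8.
No other chain overtakes it, so the finish is 22 weeks.

22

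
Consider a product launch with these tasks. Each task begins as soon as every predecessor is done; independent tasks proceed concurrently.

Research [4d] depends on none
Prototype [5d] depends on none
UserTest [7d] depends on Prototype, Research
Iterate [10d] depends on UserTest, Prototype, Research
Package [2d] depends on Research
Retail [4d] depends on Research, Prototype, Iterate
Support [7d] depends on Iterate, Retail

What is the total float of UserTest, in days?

0

The longest chain is Prototype→UserTest→Iterate→Retail→Support = 5+7+10+4+7 = 33; overall finish 33 days.
UserTest finishes as early as 12 and must finish by 12.
Float = 33 − 33 = 0.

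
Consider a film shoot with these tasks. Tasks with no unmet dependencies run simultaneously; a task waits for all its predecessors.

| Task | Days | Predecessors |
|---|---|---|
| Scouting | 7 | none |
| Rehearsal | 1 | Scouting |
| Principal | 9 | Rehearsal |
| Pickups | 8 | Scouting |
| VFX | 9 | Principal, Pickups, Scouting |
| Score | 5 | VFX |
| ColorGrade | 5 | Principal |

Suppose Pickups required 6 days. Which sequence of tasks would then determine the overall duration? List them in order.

As given, the longest chain is Scouting→Rehearsal→Principal→VFX→Score = 7+1+9+9+5 = 31, so the finish is 31 days.
Pickups is off the critical path — its longest chain is 29 days, giving 2 of slack.
The critical path is still Scouting→Rehearsal→Principal→VFX→Score; finish is now 31 days.

Scouting, Rehearsal, Principal, VFX, Score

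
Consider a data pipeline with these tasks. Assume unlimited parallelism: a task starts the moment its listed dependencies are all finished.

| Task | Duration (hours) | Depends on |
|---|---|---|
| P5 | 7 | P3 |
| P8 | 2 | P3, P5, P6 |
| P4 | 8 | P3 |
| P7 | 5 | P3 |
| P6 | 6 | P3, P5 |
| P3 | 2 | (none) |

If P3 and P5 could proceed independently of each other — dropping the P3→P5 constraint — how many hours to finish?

15

Before: longest chain P3→P5→P6→P8 = 2+7+6+2 = 17, finish 17.
Without P3→P5, P5's earliest start moves from 2 to 0.
After: P5→P6→P8 = 7+6+2 = 15 → 15 hours.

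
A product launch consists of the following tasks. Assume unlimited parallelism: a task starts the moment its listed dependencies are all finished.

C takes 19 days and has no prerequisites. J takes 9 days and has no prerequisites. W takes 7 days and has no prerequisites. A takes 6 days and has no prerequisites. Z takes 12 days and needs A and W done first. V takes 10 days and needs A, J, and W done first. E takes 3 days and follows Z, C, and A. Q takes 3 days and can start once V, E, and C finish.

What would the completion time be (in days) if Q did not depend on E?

22

Original critical path: C→E→Q = 19+3+3 = 25 ⇒ 25 days.
Without E→Q, Q's earliest start moves from 22 to 19.
The longest chain is now C→E = 19+3 = 22, so the schedule takes 22 days.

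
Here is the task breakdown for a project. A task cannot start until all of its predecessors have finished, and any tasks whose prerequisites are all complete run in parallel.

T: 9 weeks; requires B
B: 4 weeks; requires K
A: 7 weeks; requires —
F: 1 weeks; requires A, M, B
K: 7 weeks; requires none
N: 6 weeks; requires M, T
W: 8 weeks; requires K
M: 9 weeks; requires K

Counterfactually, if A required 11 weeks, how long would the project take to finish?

26

As given, the longest chain is K→B→T→N = 7+4+9+6 = 26, so the finish is 26 weeks.
The longest path through A is only 8 weeks, so A has float 18.
The critical path is still K→B→T→N; finish is now 26 weeks.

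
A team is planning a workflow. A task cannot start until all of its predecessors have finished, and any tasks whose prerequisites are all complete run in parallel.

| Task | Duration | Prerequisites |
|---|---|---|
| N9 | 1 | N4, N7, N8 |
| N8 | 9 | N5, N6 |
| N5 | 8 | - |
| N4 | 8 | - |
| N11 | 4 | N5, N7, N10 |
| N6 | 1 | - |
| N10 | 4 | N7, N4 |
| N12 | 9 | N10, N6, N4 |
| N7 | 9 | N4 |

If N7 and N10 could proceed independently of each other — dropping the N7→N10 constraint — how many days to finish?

21

Original critical path: N4→N7→N10→N12 = 8+9+4+9 = 30 ⇒ 30 days.
Without N7→N10, N10's earliest start moves from 17 to 8.
New critical path: N4→N7→N11 = 8+9+4 = 21 ⇒ 21 days.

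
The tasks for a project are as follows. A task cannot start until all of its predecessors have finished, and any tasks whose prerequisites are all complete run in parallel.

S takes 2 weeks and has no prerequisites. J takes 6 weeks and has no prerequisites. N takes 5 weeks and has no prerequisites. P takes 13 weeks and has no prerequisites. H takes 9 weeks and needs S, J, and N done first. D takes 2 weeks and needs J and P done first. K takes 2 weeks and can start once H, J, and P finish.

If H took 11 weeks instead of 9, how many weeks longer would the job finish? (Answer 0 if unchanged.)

2

As given, the longest chain is J→H→K = 6+9+2 = 17, so the finish is 17 weeks.
H lies on that path, so at 11 weeks the path becomes 19 weeks.
The critical path is still J→H→K; finish is now 19 weeks.
Change in finish: 19 − 17 = +2 weeks.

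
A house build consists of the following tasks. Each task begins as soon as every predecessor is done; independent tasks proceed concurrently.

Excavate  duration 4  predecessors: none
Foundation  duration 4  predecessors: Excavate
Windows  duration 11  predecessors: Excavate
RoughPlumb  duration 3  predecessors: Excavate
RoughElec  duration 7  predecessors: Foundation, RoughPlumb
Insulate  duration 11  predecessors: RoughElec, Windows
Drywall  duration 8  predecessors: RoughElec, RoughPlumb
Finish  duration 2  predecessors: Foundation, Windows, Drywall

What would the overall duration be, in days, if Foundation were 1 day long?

The binding path is Excavate→Foundation→RoughElec→Insulate = 4+4+7+11 = 26; finish at 26 days.
Since Foundation is critical, the -3 change carries straight to that chain (now 23 days).
Now Excavate→Windows→Insulate = 4+11+11 = 26 is longest, so the finish becomes 26 days.

26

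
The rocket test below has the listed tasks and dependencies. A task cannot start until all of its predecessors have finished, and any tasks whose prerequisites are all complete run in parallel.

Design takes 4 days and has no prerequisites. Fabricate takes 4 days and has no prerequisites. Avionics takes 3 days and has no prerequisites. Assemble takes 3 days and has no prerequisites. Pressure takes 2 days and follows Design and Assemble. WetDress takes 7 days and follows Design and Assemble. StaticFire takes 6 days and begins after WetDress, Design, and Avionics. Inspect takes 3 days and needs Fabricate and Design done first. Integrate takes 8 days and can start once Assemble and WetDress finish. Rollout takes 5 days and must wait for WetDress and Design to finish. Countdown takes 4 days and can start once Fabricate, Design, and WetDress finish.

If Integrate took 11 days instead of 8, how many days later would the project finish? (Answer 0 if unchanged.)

3

Baseline: Design→WetDress→Integrate = 4+7+8 = 19 → 19 days.
Integrate lies on that path, so at 11 days the path becomes 22 days.
The critical path is still Design→WetDress→Integrate; finish is now 22 days.
Change in finish: 22 − 19 = +3 days.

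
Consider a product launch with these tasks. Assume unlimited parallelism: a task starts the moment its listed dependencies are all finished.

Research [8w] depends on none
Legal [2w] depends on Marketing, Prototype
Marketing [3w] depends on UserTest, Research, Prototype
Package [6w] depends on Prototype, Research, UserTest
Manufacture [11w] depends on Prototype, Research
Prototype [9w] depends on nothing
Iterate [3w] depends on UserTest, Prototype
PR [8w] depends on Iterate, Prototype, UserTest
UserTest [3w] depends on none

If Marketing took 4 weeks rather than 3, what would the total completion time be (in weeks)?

20

The binding path is Prototype→Iterate→PR = 9+3+8 = 20; finish at 20 weeks.
The longest path through Marketing is only 14 weeks, so Marketing has float 6.
That remains the longest chain; total 20 weeks.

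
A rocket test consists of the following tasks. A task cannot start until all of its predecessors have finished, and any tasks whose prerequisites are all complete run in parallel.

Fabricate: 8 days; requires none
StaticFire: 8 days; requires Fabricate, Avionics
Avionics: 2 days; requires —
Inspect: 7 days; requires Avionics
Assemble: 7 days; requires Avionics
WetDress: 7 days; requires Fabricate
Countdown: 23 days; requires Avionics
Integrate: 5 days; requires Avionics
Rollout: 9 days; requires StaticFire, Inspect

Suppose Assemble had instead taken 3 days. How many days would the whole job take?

As given, the longest chain is Fabricate→StaticFire→Rollout = 8+8+9 = 25, so the finish is 25 days.
Assemble is off the critical path — its longest chain is 9 days, giving 16 of slack.
No other chain overtakes it, so the finish is 25 days.

25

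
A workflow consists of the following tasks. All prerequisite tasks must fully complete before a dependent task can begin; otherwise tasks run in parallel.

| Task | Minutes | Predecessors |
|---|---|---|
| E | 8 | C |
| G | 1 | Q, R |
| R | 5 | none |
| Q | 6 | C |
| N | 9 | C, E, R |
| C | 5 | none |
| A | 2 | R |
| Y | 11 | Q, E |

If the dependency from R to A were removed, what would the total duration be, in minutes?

24

Original critical path: C→E→Y = 5+8+11 = 24 ⇒ 24 minutes.
Without R→A, A's earliest start moves from 5 to 0.
After: C→E→Y = 5+8+11 = 24 → 24 minutes.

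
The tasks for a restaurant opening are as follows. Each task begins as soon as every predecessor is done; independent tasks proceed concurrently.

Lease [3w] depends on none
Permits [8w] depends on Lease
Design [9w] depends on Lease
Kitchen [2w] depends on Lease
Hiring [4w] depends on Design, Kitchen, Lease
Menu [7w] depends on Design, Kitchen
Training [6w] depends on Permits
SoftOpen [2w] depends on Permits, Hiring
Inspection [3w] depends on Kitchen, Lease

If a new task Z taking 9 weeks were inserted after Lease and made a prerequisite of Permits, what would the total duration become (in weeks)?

26

Originally the plan takes 19 weeks.
With Z inserted, Permits now waits for max(Lease, Z).
New critical path: Lease→Z→Permits→Training = 3+9+8+6 = 26 ⇒ 26 weeks.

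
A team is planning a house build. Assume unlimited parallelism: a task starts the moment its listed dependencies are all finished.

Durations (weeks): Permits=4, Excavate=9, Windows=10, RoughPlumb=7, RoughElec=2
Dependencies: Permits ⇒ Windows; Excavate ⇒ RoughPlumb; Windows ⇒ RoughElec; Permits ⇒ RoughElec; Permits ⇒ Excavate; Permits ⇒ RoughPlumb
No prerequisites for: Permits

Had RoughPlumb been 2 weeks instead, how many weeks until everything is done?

16

Actual critical path: Permits→Excavate→RoughPlumb = 4+9+7 = 20 ⇒ 20 weeks.
RoughPlumb lies on that path, so at 2 weeks the path becomes 15 weeks.
Now Permits→Windows→RoughElec = 4+10+2 = 16 is longest, so the finish becomes 16 weeks.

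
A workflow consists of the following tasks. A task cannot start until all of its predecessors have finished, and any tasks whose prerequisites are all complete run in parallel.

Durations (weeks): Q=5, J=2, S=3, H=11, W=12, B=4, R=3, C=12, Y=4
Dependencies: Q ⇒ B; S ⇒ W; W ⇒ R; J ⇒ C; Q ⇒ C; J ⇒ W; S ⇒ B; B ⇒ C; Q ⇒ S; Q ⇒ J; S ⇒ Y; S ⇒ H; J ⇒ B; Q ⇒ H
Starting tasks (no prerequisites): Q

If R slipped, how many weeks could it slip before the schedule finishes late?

The longest chain is Q→S→B→C = 5+3+4+12 = 24; overall finish 24 weeks.
R finishes as early as 23 and must finish by 24.
So R can slip 24 − 23 = 1 week.

1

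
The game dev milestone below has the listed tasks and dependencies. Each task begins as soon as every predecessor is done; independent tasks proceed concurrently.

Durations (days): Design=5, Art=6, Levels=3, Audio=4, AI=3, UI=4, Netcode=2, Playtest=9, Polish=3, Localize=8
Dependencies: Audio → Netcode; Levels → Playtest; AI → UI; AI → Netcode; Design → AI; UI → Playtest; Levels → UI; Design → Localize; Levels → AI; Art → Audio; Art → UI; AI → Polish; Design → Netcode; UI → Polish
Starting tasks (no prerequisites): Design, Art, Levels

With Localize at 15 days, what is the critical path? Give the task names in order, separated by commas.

Design, AI, UI, Playtest

As given, the longest chain is Design→AI→UI→Playtest = 5+3+4+9 = 21, so the finish is 21 days.
Localize has 8 days of float (longest path through it is 13).
The critical path is still Design→AI→UI→Playtest; finish is now 21 days.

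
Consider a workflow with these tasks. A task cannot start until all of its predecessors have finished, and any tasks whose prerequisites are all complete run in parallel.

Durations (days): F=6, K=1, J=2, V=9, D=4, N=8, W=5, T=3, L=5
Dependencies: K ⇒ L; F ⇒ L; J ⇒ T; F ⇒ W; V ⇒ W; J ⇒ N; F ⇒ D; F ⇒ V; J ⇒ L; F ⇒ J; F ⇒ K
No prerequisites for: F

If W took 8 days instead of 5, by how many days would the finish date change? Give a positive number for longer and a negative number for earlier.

3

Baseline: F→V→W = 6+9+5 = 20 → 20 days.
Since W is critical, the +3 change carries straight to that chain (now 23 days).
The critical path is still F→V→W; finish is now 23 days.
Change in finish: 23 − 20 = +3 days.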